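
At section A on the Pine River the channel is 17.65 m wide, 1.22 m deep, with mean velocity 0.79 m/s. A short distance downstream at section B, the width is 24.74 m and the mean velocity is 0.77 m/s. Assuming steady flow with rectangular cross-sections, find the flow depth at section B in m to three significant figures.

0.893 m

Q = A₁V₁ = (17.65×1.22) × 0.79 = 17.01 m³/s
d₂ = Q/(b₂ V₂) = 17.01/(24.74×0.77) = 0.8930 m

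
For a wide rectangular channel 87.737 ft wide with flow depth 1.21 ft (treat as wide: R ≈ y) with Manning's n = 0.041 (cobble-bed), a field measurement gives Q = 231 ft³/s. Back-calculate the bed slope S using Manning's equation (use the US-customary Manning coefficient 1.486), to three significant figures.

A = b·y = 87.737 × 1.21 = 106.2 ft²
Wide channel: R ≈ y = 1.21 ft
S = (Q·n / (1.486·A·R^(2/3)))² = (231×0.041 / (1.486×106.2×1.136))² = 0.002795

0.00280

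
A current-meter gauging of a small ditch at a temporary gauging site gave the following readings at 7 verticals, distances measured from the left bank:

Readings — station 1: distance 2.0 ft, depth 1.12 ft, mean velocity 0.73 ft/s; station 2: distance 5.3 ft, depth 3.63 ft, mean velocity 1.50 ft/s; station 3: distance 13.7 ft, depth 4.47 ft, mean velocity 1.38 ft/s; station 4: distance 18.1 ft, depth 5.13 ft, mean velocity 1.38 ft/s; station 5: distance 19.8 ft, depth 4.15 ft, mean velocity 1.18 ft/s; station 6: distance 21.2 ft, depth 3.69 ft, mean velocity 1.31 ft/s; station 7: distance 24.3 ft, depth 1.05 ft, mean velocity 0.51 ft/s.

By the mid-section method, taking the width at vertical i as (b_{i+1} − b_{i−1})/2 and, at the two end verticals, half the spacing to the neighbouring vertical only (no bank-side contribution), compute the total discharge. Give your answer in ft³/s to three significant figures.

114 ft³/s

w_1 = (5.3 − 2.0)/2 = 1.65 ft; q_1 = 0.73 × 1.12 × 1.65 = 1.349 ft³/s
w_2 = (13.7 − 2.0)/2 = 5.85 ft; q_2 = 1.50 × 3.63 × 5.85 = 31.85 ft³/s
w_3 = (18.1 − 5.3)/2 = 6.4 ft; q_3 = 1.38 × 4.47 × 6.4 = 39.48 ft³/s
w_4 = (19.8 − 13.7)/2 = 3.05 ft; q_4 = 1.38 × 5.13 × 3.05 = 21.59 ft³/s
w_5 = (21.2 − 18.1)/2 = 1.55 ft; q_5 = 1.18 × 4.15 × 1.55 = 7.590 ft³/s
w_6 = (24.3 − 19.8)/2 = 2.25 ft; q_6 = 1.31 × 3.69 × 2.25 = 10.88 ft³/s
w_7 = (24.3 − 21.2)/2 = 1.55 ft; q_7 = 0.51 × 1.05 × 1.55 = 0.8300 ft³/s
Q = Σ qᵢ = 113.6 ft³/s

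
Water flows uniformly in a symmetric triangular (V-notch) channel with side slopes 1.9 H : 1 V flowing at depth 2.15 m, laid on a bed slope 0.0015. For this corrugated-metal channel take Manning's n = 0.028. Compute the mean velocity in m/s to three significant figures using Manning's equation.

A = z·y² = 1.9×2.15² = 8.783 m²
P = 2y√(1+z²) = 2×2.15×√(1+1.9²) = 9.232 m
R = A/P = 8.783/9.232 = 0.9513 m
Q = (1/n)·A·R^(2/3)·S^(1/2) = (1/0.028) × 8.783 × 0.9513^(2/3) × 0.0015^(1/2) = 11.75 m³/s
V = Q/A = 11.75/8.783 = 1.338 m/s

1.34 m/s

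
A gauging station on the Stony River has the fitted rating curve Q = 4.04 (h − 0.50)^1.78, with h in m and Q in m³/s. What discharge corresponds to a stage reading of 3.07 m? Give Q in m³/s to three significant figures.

21.7 m³/s

Q = 4.04 × (3.07 − 0.50)^1.78 = 4.04 × 2.57^1.78 = 21.68 m³/s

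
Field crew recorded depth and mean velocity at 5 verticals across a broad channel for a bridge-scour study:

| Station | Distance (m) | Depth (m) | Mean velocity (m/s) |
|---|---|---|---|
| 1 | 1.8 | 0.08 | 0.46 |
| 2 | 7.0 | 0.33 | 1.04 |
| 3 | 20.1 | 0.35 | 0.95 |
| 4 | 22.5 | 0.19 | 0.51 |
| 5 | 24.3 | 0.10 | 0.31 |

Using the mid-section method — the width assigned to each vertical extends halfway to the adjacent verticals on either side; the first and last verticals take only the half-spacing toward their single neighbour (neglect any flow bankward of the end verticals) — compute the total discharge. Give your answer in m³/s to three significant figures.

w_1 = (7.0 − 1.8)/2 = 2.6 m; q_1 = 0.46 × 0.08 × 2.6 = 0.09568 m³/s
w_2 = (20.1 − 1.8)/2 = 9.15 m; q_2 = 1.04 × 0.33 × 9.15 = 3.140 m³/s
w_3 = (22.5 − 7.0)/2 = 7.75 m; q_3 = 0.95 × 0.35 × 7.75 = 2.577 m³/s
w_4 = (24.3 − 20.1)/2 = 2.1 m; q_4 = 0.51 × 0.19 × 2.1 = 0.2035 m³/s
w_5 = (24.3 − 22.5)/2 = 0.9 m; q_5 = 0.31 × 0.10 × 0.9 = 0.02790 m³/s
Q = Σ qᵢ = 6.044 m³/s

6.04 m³/s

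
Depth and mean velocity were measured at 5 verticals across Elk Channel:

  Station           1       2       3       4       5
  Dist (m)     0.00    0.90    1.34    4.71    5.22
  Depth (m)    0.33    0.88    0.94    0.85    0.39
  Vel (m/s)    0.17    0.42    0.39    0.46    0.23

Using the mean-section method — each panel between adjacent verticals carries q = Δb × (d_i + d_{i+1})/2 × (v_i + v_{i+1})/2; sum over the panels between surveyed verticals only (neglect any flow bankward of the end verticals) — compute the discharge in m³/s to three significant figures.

Panel 1-2: Δb = 0.9 m, d̄ = (0.33+0.88)/2 = 0.605, v̄ = (0.17+0.42)/2 = 0.295 → q = 0.9×0.605×0.295 = 0.1606 m³/s
Panel 2-3: Δb = 0.44 m, d̄ = (0.88+0.94)/2 = 0.91, v̄ = (0.42+0.39)/2 = 0.405 → q = 0.44×0.91×0.405 = 0.1622 m³/s
Panel 3-4: Δb = 3.37 m, d̄ = (0.94+0.85)/2 = 0.895, v̄ = (0.39+0.46)/2 = 0.425 → q = 3.37×0.895×0.425 = 1.282 m³/s
Panel 4-5: Δb = 0.51 m, d̄ = (0.85+0.39)/2 = 0.62, v̄ = (0.46+0.23)/2 = 0.345 → q = 0.51×0.62×0.345 = 0.1091 m³/s
Q = Σ q = 1.714 m³/s

1.71 m³/s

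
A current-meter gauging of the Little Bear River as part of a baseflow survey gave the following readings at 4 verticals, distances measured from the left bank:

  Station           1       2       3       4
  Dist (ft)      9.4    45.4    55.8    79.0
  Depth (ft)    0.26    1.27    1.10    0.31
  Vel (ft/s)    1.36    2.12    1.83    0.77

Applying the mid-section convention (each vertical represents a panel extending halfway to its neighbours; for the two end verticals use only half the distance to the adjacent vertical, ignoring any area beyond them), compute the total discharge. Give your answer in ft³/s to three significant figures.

w_1 = (45.4 − 9.4)/2 = 18 ft; q_1 = 1.36 × 0.26 × 18 = 6.365 ft³/s
w_2 = (55.8 − 9.4)/2 = 23.2 ft; q_2 = 2.12 × 1.27 × 23.2 = 62.46 ft³/s
w_3 = (79.0 − 45.4)/2 = 16.8 ft; q_3 = 1.83 × 1.10 × 16.8 = 33.82 ft³/s
w_4 = (79.0 − 55.8)/2 = 11.6 ft; q_4 = 0.77 × 0.31 × 11.6 = 2.769 ft³/s
Q = Σ qᵢ = 105.4 ft³/s

105 ft³/s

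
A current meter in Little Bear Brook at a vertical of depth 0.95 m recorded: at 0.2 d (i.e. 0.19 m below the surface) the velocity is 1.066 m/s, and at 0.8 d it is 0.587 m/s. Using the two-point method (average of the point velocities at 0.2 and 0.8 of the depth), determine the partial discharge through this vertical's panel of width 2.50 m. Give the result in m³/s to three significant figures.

1.96 m³/s

v̄ = (1.066 + 0.587) / 2 = 0.8265 m/s
q = v̄ × d × w = 0.8265 × 0.95 × 2.50 = 1.963 m³/s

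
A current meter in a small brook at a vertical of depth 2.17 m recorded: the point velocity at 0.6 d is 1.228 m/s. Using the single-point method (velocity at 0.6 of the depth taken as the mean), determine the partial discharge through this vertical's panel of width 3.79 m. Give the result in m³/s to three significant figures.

10.1 m³/s

v̄ = v₀.₆ = 1.228 m/s
q = v̄ × d × w = 1.228 × 2.17 × 3.79 = 10.10 m³/s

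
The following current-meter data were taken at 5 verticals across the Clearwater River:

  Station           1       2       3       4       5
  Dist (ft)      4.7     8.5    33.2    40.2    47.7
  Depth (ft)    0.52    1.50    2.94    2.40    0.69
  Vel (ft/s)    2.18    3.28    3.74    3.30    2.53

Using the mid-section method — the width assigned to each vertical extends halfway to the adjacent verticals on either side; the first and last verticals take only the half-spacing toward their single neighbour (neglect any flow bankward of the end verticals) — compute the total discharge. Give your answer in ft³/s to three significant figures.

w_1 = (8.5 − 4.7)/2 = 1.9 ft; q_1 = 2.18 × 0.52 × 1.9 = 2.154 ft³/s
w_2 = (33.2 − 4.7)/2 = 14.25 ft; q_2 = 3.28 × 1.50 × 14.25 = 70.11 ft³/s
w_3 = (40.2 − 8.5)/2 = 15.85 ft; q_3 = 3.74 × 2.94 × 15.85 = 174.3 ft³/s
w_4 = (47.7 − 33.2)/2 = 7.25 ft; q_4 = 3.30 × 2.40 × 7.25 = 57.42 ft³/s
w_5 = (47.7 − 40.2)/2 = 3.75 ft; q_5 = 2.53 × 0.69 × 3.75 = 6.546 ft³/s
Q = Σ qᵢ = 310.5 ft³/s

311 ft³/s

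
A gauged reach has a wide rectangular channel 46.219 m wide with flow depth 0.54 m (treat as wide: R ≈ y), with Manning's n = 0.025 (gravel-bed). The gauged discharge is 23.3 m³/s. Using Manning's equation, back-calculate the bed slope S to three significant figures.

A = b·y = 46.219 × 0.54 = 24.96 m²
Wide channel: R ≈ y = 0.54 m
S = (Q·n / (1·A·R^(2/3)))² = (23.3×0.025 / (1×24.96×0.6631))² = 0.001239

0.00124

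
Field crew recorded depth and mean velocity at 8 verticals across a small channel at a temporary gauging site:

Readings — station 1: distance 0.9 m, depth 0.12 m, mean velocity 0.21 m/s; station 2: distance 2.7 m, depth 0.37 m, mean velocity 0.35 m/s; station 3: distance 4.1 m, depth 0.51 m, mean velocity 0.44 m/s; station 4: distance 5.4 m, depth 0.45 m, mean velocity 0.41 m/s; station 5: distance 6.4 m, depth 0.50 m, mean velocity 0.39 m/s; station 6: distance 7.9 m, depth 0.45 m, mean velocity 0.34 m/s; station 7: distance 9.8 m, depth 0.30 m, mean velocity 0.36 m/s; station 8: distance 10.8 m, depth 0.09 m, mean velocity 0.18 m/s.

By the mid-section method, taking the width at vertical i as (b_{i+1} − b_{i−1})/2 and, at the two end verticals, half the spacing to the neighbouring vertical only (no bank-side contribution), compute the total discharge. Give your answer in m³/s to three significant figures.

w_1 = (2.7 − 0.9)/2 = 0.9 m; q_1 = 0.21 × 0.12 × 0.9 = 0.02268 m³/s
w_2 = (4.1 − 0.9)/2 = 1.6 m; q_2 = 0.35 × 0.37 × 1.6 = 0.2072 m³/s
w_3 = (5.4 − 2.7)/2 = 1.35 m; q_3 = 0.44 × 0.51 × 1.35 = 0.3029 m³/s
w_4 = (6.4 − 4.1)/2 = 1.15 m; q_4 = 0.41 × 0.45 × 1.15 = 0.2122 m³/s
w_5 = (7.9 − 5.4)/2 = 1.25 m; q_5 = 0.39 × 0.50 × 1.25 = 0.2438 m³/s
w_6 = (9.8 − 6.4)/2 = 1.7 m; q_6 = 0.34 × 0.45 × 1.7 = 0.2601 m³/s
w_7 = (10.8 − 7.9)/2 = 1.45 m; q_7 = 0.36 × 0.30 × 1.45 = 0.1566 m³/s
w_8 = (10.8 − 9.8)/2 = 0.5 m; q_8 = 0.18 × 0.09 × 0.5 = 0.008100 m³/s
Q = Σ qᵢ = 1.414 m³/s

1.41 m³/s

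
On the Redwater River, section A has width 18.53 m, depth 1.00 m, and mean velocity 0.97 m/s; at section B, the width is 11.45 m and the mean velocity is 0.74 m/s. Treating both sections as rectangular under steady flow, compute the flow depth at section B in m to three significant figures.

2.12 m

Q = A₁V₁ = (18.53×1.00) × 0.97 = 17.97 m³/s
d₂ = Q/(b₂ V₂) = 17.97/(11.45×0.74) = 2.121 m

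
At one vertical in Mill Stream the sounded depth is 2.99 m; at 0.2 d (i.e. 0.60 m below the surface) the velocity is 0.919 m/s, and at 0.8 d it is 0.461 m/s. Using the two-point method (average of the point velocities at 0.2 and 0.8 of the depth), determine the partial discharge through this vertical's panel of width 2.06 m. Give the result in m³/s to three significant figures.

v̄ = (0.919 + 0.461) / 2 = 0.6900 m/s
q = v̄ × d × w = 0.6900 × 2.99 × 2.06 = 4.250 m³/s

4.25 m³/s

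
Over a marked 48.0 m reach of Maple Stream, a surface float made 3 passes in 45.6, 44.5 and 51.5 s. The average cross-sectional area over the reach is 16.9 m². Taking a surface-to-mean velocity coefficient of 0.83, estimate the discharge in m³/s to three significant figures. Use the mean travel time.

t̄ = (45.6 + 44.5 + 51.5) / 3 = 47.2 s
v_surface = L / t̄ = 48.0 / 47.2 = 1.017 m/s
v_mean = 0.83 × 1.017 = 0.8441 m/s
Q = A × v_mean = 16.9 × 0.8441 = 14.26 m³/s

14.3 m³/s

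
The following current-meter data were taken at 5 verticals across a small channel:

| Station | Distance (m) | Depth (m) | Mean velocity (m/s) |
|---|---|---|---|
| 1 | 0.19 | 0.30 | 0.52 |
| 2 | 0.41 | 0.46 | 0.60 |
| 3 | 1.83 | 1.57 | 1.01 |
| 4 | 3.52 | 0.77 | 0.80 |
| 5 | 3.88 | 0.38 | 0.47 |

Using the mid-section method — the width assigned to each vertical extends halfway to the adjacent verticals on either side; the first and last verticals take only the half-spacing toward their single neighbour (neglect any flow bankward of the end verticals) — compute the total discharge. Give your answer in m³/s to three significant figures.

3.37 m³/s

w_1 = (0.41 − 0.19)/2 = 0.11 m; q_1 = 0.52 × 0.30 × 0.11 = 0.01716 m³/s
w_2 = (1.83 − 0.19)/2 = 0.82 m; q_2 = 0.60 × 0.46 × 0.82 = 0.2263 m³/s
w_3 = (3.52 − 0.41)/2 = 1.555 m; q_3 = 1.01 × 1.57 × 1.555 = 2.466 m³/s
w_4 = (3.88 − 1.83)/2 = 1.025 m; q_4 = 0.80 × 0.77 × 1.025 = 0.6314 m³/s
w_5 = (3.88 − 3.52)/2 = 0.18 m; q_5 = 0.47 × 0.38 × 0.18 = 0.03215 m³/s
Q = Σ qᵢ = 3.373 m³/s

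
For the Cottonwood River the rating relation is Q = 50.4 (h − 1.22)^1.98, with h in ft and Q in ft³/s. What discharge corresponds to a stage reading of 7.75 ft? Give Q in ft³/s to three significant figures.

2070 ft³/s

Q = 50.4 × (7.75 − 1.22)^1.98 = 50.4 × 6.53^1.98 = 2070 ft³/s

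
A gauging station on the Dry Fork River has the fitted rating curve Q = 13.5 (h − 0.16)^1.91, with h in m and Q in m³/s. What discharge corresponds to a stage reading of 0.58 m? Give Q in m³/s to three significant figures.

Q = 13.5 × (0.58 − 0.16)^1.91 = 13.5 × 0.42^1.91 = 2.575 m³/s

2.57 m³/s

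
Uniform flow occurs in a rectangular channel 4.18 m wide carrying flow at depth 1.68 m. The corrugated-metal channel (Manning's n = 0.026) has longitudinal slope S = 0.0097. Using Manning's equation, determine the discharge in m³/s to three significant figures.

25.4 m³/s

A = b·y = 4.18 × 1.68 = 7.022 m²
P = b + 2y = 4.18 + 2×1.68 = 7.540 m
R = A/P = 7.022/7.540 = 0.9314 m
Q = (1/n)·A·R^(2/3)·S^(1/2) = (1/0.026) × 7.022 × 0.9314^(2/3) × 0.0097^(1/2) = 25.37 m³/s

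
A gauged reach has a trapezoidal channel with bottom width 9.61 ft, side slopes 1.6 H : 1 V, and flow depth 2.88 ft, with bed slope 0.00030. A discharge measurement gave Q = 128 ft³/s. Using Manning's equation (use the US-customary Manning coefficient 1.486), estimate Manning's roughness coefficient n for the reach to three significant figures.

A = (b + z·y)·y = (9.61 + 1.6×2.88)×2.88 = 40.95 ft²
P = b + 2y√(1+z²) = 9.61 + 2×2.88×√(1+1.6²) = 20.48 ft
R = A/P = 40.95/20.48 = 2.000 ft
n = (1.486/Q)·A·R^(2/3)·S^(1/2) = (1.486/128) × 40.95 × 1.587 × 0.01732 = 0.01307

0.0131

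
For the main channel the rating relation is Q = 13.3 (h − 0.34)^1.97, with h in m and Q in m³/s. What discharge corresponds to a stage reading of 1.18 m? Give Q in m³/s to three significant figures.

Q = 13.3 × (1.18 − 0.34)^1.97 = 13.3 × 0.84^1.97 = 9.434 m³/s

9.43 m³/s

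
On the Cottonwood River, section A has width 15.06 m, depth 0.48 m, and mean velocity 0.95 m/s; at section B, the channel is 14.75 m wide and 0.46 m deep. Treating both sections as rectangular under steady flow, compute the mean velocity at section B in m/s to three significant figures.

1.01 m/s

Q = A₁V₁ = (15.06×0.48) × 0.95 = 6.867 m³/s
A₂ = 14.75 × 0.46 = 6.785 m²
V₂ = Q/A₂ = 6.867/6.785 = 1.012 m/s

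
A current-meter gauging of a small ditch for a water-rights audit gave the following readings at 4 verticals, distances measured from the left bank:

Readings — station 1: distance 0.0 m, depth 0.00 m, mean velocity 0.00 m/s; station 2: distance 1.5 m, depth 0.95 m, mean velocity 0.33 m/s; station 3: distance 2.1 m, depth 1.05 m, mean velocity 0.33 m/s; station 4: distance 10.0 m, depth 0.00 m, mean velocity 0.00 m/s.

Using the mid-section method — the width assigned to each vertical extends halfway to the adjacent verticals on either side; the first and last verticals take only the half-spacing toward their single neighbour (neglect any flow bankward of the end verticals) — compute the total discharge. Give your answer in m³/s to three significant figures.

w_2 = (2.1 − 0.0)/2 = 1.05 m; q_2 = 0.33 × 0.95 × 1.05 = 0.3292 m³/s
w_3 = (10.0 − 1.5)/2 = 4.25 m; q_3 = 0.33 × 1.05 × 4.25 = 1.473 m³/s
Stations 1, 4 contribute zero (depth or velocity is 0).
Q = Σ qᵢ = 1.802 m³/s

1.80 m³/s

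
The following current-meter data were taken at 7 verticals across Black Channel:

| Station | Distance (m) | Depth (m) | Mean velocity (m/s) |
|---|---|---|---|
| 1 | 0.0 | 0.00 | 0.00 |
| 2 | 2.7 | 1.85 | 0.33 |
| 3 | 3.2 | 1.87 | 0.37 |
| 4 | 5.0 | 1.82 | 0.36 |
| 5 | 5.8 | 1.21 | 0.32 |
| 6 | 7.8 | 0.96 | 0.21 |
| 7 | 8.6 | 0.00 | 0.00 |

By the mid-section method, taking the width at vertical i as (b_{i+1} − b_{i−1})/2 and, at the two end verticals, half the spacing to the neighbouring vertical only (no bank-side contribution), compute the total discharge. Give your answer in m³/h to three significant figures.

12400 m³/h

w_2 = (3.2 − 0.0)/2 = 1.6 m; q_2 = 0.33 × 1.85 × 1.6 = 0.9768 m³/s
w_3 = (5.0 − 2.7)/2 = 1.15 m; q_3 = 0.37 × 1.87 × 1.15 = 0.7957 m³/s
w_4 = (5.8 − 3.2)/2 = 1.3 m; q_4 = 0.36 × 1.82 × 1.3 = 0.8518 m³/s
w_5 = (7.8 − 5.0)/2 = 1.4 m; q_5 = 0.32 × 1.21 × 1.4 = 0.5421 m³/s
w_6 = (8.6 − 5.8)/2 = 1.4 m; q_6 = 0.21 × 0.96 × 1.4 = 0.2822 m³/s
Stations 1, 7 contribute zero (depth or velocity is 0).
Q = Σ qᵢ = 3.449 m³/s
= 3.449 × 3600 = 12410 m³/h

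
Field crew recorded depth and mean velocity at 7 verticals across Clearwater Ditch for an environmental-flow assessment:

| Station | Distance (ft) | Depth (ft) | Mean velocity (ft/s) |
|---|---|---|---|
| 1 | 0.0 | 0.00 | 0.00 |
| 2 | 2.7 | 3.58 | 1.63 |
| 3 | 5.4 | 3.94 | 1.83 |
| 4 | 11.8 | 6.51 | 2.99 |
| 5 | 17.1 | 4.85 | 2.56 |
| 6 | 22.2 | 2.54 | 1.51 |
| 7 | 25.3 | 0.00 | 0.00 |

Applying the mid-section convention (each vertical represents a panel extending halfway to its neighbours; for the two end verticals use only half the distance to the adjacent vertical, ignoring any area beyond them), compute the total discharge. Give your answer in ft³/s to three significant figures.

243 ft³/s

w_2 = (5.4 − 0.0)/2 = 2.7 ft; q_2 = 1.63 × 3.58 × 2.7 = 15.76 ft³/s
w_3 = (11.8 − 2.7)/2 = 4.55 ft; q_3 = 1.83 × 3.94 × 4.55 = 32.81 ft³/s
w_4 = (17.1 − 5.4)/2 = 5.85 ft; q_4 = 2.99 × 6.51 × 5.85 = 113.9 ft³/s
w_5 = (22.2 − 11.8)/2 = 5.2 ft; q_5 = 2.56 × 4.85 × 5.2 = 64.56 ft³/s
w_6 = (25.3 − 17.1)/2 = 4.1 ft; q_6 = 1.51 × 2.54 × 4.1 = 15.73 ft³/s
Stations 1, 7 contribute zero (depth or velocity is 0).
Q = Σ qᵢ = 242.7 ft³/s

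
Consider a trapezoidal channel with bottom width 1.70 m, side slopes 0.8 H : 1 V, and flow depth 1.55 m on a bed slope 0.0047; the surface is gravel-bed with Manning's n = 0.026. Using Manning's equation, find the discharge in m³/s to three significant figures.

A = (b + z·y)·y = (1.70 + 0.8×1.55)×1.55 = 4.557 m²
P = b + 2y√(1+z²) = 1.70 + 2×1.55×√(1+0.8²) = 5.670 m
R = A/P = 4.557/5.670 = 0.8037 m
Q = (1/n)·A·R^(2/3)·S^(1/2) = (1/0.026) × 4.557 × 0.8037^(2/3) × 0.0047^(1/2) = 10.39 m³/s

10.4 m³/s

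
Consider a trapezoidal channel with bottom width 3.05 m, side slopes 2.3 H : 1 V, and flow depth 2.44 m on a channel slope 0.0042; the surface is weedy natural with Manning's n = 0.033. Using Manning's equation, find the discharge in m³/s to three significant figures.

A = (b + z·y)·y = (3.05 + 2.3×2.44)×2.44 = 21.14 m²
P = b + 2y√(1+z²) = 3.05 + 2×2.44×√(1+2.3²) = 15.29 m
R = A/P = 21.14/15.29 = 1.382 m
Q = (1/n)·A·R^(2/3)·S^(1/2) = (1/0.033) × 21.14 × 1.382^(2/3) × 0.0042^(1/2) = 51.51 m³/s

51.5 m³/s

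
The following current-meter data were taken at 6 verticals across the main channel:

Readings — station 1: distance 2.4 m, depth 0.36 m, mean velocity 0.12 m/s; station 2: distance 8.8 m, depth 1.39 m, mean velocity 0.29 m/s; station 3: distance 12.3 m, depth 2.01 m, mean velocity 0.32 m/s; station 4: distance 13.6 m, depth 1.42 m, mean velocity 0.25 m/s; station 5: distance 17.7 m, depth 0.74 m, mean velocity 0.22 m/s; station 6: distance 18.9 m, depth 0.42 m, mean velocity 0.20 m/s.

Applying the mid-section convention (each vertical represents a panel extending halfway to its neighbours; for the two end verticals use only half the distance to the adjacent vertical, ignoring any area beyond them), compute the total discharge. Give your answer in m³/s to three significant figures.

w_1 = (8.8 − 2.4)/2 = 3.2 m; q_1 = 0.12 × 0.36 × 3.2 = 0.1382 m³/s
w_2 = (12.3 − 2.4)/2 = 4.95 m; q_2 = 0.29 × 1.39 × 4.95 = 1.995 m³/s
w_3 = (13.6 − 8.8)/2 = 2.4 m; q_3 = 0.32 × 2.01 × 2.4 = 1.544 m³/s
w_4 = (17.7 − 12.3)/2 = 2.7 m; q_4 = 0.25 × 1.42 × 2.7 = 0.9585 m³/s
w_5 = (18.9 − 13.6)/2 = 2.65 m; q_5 = 0.22 × 0.74 × 2.65 = 0.4314 m³/s
w_6 = (18.9 − 17.7)/2 = 0.6 m; q_6 = 0.20 × 0.42 × 0.6 = 0.05040 m³/s
Q = Σ qᵢ = 5.118 m³/s

5.12 m³/s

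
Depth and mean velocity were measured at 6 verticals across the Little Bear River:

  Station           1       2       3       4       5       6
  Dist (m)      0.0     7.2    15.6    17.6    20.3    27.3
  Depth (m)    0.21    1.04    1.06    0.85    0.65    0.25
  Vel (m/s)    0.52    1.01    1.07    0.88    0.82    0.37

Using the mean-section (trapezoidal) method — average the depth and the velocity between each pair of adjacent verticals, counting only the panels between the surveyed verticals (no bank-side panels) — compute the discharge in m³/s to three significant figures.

18.1 m³/s

Panel 1-2: Δb = 7.2 m, d̄ = (0.21+1.04)/2 = 0.625, v̄ = (0.52+1.01)/2 = 0.765 → q = 7.2×0.625×0.765 = 3.443 m³/s
Panel 2-3: Δb = 8.4 m, d̄ = (1.04+1.06)/2 = 1.05, v̄ = (1.01+1.07)/2 = 1.04 → q = 8.4×1.05×1.04 = 9.173 m³/s
Panel 3-4: Δb = 2 m, d̄ = (1.06+0.85)/2 = 0.955, v̄ = (1.07+0.88)/2 = 0.975 → q = 2×0.955×0.975 = 1.862 m³/s
Panel 4-5: Δb = 2.7 m, d̄ = (0.85+0.65)/2 = 0.75, v̄ = (0.88+0.82)/2 = 0.85 → q = 2.7×0.75×0.85 = 1.721 m³/s
Panel 5-6: Δb = 7 m, d̄ = (0.65+0.25)/2 = 0.45, v̄ = (0.82+0.37)/2 = 0.595 → q = 7×0.45×0.595 = 1.874 m³/s
Q = Σ q = 18.07 m³/s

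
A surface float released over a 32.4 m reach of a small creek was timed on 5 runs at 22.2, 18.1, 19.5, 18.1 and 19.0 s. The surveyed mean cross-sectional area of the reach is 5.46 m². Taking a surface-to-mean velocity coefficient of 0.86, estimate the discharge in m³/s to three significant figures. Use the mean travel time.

7.85 m³/s

t̄ = (22.2 + 18.1 + 19.5 + 18.1 + 19.0) / 5 = 19.38 s
v_surface = L / t̄ = 32.4 / 19.38 = 1.672 m/s
v_mean = 0.86 × 1.672 = 1.438 m/s
Q = A × v_mean = 5.46 × 1.438 = 7.850 m³/s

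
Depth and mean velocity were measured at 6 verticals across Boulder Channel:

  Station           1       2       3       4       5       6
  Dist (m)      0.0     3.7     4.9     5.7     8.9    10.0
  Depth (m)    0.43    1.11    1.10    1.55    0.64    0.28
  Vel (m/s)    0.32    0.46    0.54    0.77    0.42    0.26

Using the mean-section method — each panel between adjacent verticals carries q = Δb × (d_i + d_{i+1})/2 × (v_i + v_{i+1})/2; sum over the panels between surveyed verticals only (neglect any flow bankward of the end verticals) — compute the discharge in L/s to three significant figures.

Panel 1-2: Δb = 3.7 m, d̄ = (0.43+1.11)/2 = 0.77, v̄ = (0.32+0.46)/2 = 0.39 → q = 3.7×0.77×0.39 = 1.111 m³/s
Panel 2-3: Δb = 1.2 m, d̄ = (1.11+1.10)/2 = 1.105, v̄ = (0.46+0.54)/2 = 0.5 → q = 1.2×1.105×0.5 = 0.6630 m³/s
Panel 3-4: Δb = 0.8 m, d̄ = (1.10+1.55)/2 = 1.325, v̄ = (0.54+0.77)/2 = 0.655 → q = 0.8×1.325×0.655 = 0.6943 m³/s
Panel 4-5: Δb = 3.2 m, d̄ = (1.55+0.64)/2 = 1.095, v̄ = (0.77+0.42)/2 = 0.595 → q = 3.2×1.095×0.595 = 2.085 m³/s
Panel 5-6: Δb = 1.1 m, d̄ = (0.64+0.28)/2 = 0.46, v̄ = (0.42+0.26)/2 = 0.34 → q = 1.1×0.46×0.34 = 0.1720 m³/s
Q = Σ q = 4.725 m³/s
= 4.725 × 1000 = 4725 L/s

4730 L/s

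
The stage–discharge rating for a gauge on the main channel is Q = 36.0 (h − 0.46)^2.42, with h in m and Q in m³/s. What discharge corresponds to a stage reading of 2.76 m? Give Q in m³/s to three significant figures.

Q = 36.0 × (2.76 − 0.46)^2.42 = 36.0 × 2.3^2.42 = 270.2 m³/s

270 m³/s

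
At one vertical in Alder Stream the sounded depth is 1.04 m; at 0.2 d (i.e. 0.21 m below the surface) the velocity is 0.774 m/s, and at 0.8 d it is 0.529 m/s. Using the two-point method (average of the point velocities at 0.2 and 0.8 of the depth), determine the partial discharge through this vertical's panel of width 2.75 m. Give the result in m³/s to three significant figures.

1.86 m³/s

v̄ = (0.774 + 0.529) / 2 = 0.6515 m/s
q = v̄ × d × w = 0.6515 × 1.04 × 2.75 = 1.863 m³/s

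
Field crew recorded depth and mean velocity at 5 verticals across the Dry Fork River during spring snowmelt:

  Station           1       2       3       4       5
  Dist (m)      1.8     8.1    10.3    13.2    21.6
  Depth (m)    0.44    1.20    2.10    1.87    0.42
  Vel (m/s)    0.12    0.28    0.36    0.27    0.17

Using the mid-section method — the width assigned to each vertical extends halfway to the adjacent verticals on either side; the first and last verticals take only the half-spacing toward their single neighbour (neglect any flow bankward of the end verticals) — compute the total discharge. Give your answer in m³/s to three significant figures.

w_1 = (8.1 − 1.8)/2 = 3.15 m; q_1 = 0.12 × 0.44 × 3.15 = 0.1663 m³/s
w_2 = (10.3 − 1.8)/2 = 4.25 m; q_2 = 0.28 × 1.20 × 4.25 = 1.428 m³/s
w_3 = (13.2 − 8.1)/2 = 2.55 m; q_3 = 0.36 × 2.10 × 2.55 = 1.928 m³/s
w_4 = (21.6 − 10.3)/2 = 5.65 m; q_4 = 0.27 × 1.87 × 5.65 = 2.853 m³/s
w_5 = (21.6 − 13.2)/2 = 4.2 m; q_5 = 0.17 × 0.42 × 4.2 = 0.2999 m³/s
Q = Σ qᵢ = 6.675 m³/s

6.67 m³/s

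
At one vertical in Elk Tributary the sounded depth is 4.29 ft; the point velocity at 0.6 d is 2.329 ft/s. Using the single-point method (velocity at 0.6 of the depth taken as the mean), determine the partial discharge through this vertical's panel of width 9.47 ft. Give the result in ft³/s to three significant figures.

v̄ = v₀.₆ = 2.329 ft/s
q = v̄ × d × w = 2.329 × 4.29 × 9.47 = 94.62 ft³/s

94.6 ft³/s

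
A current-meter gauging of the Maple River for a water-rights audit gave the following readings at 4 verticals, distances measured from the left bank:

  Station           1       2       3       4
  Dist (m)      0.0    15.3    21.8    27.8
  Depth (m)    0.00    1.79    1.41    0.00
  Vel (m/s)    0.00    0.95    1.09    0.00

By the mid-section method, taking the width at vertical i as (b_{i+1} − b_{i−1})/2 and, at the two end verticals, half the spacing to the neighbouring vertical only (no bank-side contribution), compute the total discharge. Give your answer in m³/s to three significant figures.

28.1 m³/s

w_2 = (21.8 − 0.0)/2 = 10.9 m; q_2 = 0.95 × 1.79 × 10.9 = 18.54 m³/s
w_3 = (27.8 − 15.3)/2 = 6.25 m; q_3 = 1.09 × 1.41 × 6.25 = 9.606 m³/s
Stations 1, 4 contribute zero (depth or velocity is 0).
Q = Σ qᵢ = 28.14 m³/s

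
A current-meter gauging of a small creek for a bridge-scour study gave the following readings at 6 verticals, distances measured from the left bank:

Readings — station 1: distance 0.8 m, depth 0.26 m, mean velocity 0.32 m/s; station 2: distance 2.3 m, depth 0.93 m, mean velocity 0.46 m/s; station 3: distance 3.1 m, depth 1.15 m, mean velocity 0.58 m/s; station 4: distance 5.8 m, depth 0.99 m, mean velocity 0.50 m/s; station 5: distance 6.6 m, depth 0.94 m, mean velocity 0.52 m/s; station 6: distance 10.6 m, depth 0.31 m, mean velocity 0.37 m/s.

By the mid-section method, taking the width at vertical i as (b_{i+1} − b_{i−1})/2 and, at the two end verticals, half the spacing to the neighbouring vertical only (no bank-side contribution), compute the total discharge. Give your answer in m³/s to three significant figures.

3.99 m³/s

w_1 = (2.3 − 0.8)/2 = 0.75 m; q_1 = 0.32 × 0.26 × 0.75 = 0.06240 m³/s
w_2 = (3.1 − 0.8)/2 = 1.15 m; q_2 = 0.46 × 0.93 × 1.15 = 0.4920 m³/s
w_3 = (5.8 − 2.3)/2 = 1.75 m; q_3 = 0.58 × 1.15 × 1.75 = 1.167 m³/s
w_4 = (6.6 − 3.1)/2 = 1.75 m; q_4 = 0.50 × 0.99 × 1.75 = 0.8663 m³/s
w_5 = (10.6 − 5.8)/2 = 2.4 m; q_5 = 0.52 × 0.94 × 2.4 = 1.173 m³/s
w_6 = (10.6 − 6.6)/2 = 2 m; q_6 = 0.37 × 0.31 × 2 = 0.2294 m³/s
Q = Σ qᵢ = 3.990 m³/s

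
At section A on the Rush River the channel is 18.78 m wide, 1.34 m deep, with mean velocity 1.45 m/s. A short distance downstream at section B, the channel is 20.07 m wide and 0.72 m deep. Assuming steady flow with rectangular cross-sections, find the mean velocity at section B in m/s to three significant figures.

2.53 m/s

Q = A₁V₁ = (18.78×1.34) × 1.45 = 36.49 m³/s
A₂ = 20.07 × 0.72 = 14.45 m²
V₂ = Q/A₂ = 36.49/14.45 = 2.525 m/s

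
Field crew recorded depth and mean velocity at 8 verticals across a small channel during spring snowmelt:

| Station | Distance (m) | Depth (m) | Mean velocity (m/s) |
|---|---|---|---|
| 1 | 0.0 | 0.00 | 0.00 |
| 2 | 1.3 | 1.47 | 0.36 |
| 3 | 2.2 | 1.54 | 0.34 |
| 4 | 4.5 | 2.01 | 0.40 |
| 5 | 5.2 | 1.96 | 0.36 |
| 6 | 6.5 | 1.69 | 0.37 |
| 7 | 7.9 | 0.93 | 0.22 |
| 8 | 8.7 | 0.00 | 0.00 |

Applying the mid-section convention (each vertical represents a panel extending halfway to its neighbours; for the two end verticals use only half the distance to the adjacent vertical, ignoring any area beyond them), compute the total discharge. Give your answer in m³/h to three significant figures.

15800 m³/h

w_2 = (2.2 − 0.0)/2 = 1.1 m; q_2 = 0.36 × 1.47 × 1.1 = 0.5821 m³/s
w_3 = (4.5 − 1.3)/2 = 1.6 m; q_3 = 0.34 × 1.54 × 1.6 = 0.8378 m³/s
w_4 = (5.2 − 2.2)/2 = 1.5 m; q_4 = 0.40 × 2.01 × 1.5 = 1.206 m³/s
w_5 = (6.5 − 4.5)/2 = 1 m; q_5 = 0.36 × 1.96 × 1 = 0.7056 m³/s
w_6 = (7.9 − 5.2)/2 = 1.35 m; q_6 = 0.37 × 1.69 × 1.35 = 0.8442 m³/s
w_7 = (8.7 − 6.5)/2 = 1.1 m; q_7 = 0.22 × 0.93 × 1.1 = 0.2251 m³/s
Stations 1, 8 contribute zero (depth or velocity is 0).
Q = Σ qᵢ = 4.401 m³/s
= 4.401 × 3600 = 15840 m³/h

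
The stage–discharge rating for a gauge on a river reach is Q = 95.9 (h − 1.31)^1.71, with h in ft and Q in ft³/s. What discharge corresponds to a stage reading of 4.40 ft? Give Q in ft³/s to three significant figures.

Q = 95.9 × (4.40 − 1.31)^1.71 = 95.9 × 3.09^1.71 = 660.2 ft³/s

660 ft³/s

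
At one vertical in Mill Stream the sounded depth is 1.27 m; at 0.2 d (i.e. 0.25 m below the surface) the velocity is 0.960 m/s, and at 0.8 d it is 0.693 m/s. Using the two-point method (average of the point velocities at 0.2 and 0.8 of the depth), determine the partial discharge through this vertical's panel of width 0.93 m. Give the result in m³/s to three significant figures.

0.976 m³/s

v̄ = (0.960 + 0.693) / 2 = 0.8265 m/s
q = v̄ × d × w = 0.8265 × 1.27 × 0.93 = 0.9762 m³/s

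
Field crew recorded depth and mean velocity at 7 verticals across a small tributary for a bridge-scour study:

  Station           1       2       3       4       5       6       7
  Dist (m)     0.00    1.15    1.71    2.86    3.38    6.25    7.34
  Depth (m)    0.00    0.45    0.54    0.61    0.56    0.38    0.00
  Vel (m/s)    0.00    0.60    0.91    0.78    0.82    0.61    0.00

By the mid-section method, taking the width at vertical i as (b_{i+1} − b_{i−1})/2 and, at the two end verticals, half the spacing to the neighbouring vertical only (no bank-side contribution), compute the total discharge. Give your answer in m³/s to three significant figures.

w_2 = (1.71 − 0.00)/2 = 0.855 m; q_2 = 0.60 × 0.45 × 0.855 = 0.2309 m³/s
w_3 = (2.86 − 1.15)/2 = 0.855 m; q_3 = 0.91 × 0.54 × 0.855 = 0.4201 m³/s
w_4 = (3.38 − 1.71)/2 = 0.835 m; q_4 = 0.78 × 0.61 × 0.835 = 0.3973 m³/s
w_5 = (6.25 − 2.86)/2 = 1.695 m; q_5 = 0.82 × 0.56 × 1.695 = 0.7783 m³/s
w_6 = (7.34 − 3.38)/2 = 1.98 m; q_6 = 0.61 × 0.38 × 1.98 = 0.4590 m³/s
Stations 1, 7 contribute zero (depth or velocity is 0).
Q = Σ qᵢ = 2.286 m³/s

2.29 m³/s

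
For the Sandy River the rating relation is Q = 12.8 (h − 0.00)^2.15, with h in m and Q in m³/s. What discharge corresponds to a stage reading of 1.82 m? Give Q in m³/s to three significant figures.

46.4 m³/s

Q = 12.8 × (1.82 − 0.00)^2.15 = 12.8 × 1.82^2.15 = 46.38 m³/s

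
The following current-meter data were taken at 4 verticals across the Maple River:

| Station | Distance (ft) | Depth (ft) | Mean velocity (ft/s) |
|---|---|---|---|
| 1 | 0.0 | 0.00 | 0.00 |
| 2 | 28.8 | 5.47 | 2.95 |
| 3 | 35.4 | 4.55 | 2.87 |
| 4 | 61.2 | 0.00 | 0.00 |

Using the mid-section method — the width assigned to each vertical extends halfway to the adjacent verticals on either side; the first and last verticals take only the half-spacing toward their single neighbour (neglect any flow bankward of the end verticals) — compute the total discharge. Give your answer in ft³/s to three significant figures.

497 ft³/s

w_2 = (35.4 − 0.0)/2 = 17.7 ft; q_2 = 2.95 × 5.47 × 17.7 = 285.6 ft³/s
w_3 = (61.2 − 28.8)/2 = 16.2 ft; q_3 = 2.87 × 4.55 × 16.2 = 211.5 ft³/s
Stations 1, 4 contribute zero (depth or velocity is 0).
Q = Σ qᵢ = 497.2 ft³/s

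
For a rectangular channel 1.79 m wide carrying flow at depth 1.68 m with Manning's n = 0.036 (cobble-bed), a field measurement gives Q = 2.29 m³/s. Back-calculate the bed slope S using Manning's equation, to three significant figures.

A = b·y = 1.79 × 1.68 = 3.007 m²
P = b + 2y = 1.79 + 2×1.68 = 5.150 m
R = A/P = 3.007/5.150 = 0.5839 m
S = (Q·n / (1·A·R^(2/3)))² = (2.29×0.036 / (1×3.007×0.6986))² = 0.001540

0.00154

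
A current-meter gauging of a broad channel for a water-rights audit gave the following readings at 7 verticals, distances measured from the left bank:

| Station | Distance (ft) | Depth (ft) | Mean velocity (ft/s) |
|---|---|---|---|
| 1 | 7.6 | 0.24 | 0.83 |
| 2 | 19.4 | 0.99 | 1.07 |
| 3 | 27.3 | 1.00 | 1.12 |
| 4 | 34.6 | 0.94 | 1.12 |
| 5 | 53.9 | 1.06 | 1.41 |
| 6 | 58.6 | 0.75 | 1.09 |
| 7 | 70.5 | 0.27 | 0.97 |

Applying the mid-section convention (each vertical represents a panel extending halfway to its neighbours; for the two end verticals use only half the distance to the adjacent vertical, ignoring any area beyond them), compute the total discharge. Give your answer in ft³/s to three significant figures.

w_1 = (19.4 − 7.6)/2 = 5.9 ft; q_1 = 0.83 × 0.24 × 5.9 = 1.175 ft³/s
w_2 = (27.3 − 7.6)/2 = 9.85 ft; q_2 = 1.07 × 0.99 × 9.85 = 10.43 ft³/s
w_3 = (34.6 − 19.4)/2 = 7.6 ft; q_3 = 1.12 × 1.00 × 7.6 = 8.512 ft³/s
w_4 = (53.9 − 27.3)/2 = 13.3 ft; q_4 = 1.12 × 0.94 × 13.3 = 14.00 ft³/s
w_5 = (58.6 − 34.6)/2 = 12 ft; q_5 = 1.41 × 1.06 × 12 = 17.94 ft³/s
w_6 = (70.5 − 53.9)/2 = 8.3 ft; q_6 = 1.09 × 0.75 × 8.3 = 6.785 ft³/s
w_7 = (70.5 − 58.6)/2 = 5.95 ft; q_7 = 0.97 × 0.27 × 5.95 = 1.558 ft³/s
Q = Σ qᵢ = 60.40 ft³/s

60.4 ft³/s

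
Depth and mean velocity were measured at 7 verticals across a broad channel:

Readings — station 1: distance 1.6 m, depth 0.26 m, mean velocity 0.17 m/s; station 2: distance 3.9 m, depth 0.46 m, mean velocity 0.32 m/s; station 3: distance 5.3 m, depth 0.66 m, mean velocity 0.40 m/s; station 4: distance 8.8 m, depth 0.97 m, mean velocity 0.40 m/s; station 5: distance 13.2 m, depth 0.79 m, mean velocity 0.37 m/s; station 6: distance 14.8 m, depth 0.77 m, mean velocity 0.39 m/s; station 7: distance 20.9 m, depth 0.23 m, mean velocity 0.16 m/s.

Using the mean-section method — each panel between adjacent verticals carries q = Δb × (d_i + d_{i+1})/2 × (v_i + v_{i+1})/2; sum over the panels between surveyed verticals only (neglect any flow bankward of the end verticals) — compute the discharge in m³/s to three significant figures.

Panel 1-2: Δb = 2.3 m, d̄ = (0.26+0.46)/2 = 0.36, v̄ = (0.17+0.32)/2 = 0.245 → q = 2.3×0.36×0.245 = 0.2029 m³/s
Panel 2-3: Δb = 1.4 m, d̄ = (0.46+0.66)/2 = 0.56, v̄ = (0.32+0.40)/2 = 0.36 → q = 1.4×0.56×0.36 = 0.2822 m³/s
Panel 3-4: Δb = 3.5 m, d̄ = (0.66+0.97)/2 = 0.815, v̄ = (0.40+0.40)/2 = 0.4 → q = 3.5×0.815×0.4 = 1.141 m³/s
Panel 4-5: Δb = 4.4 m, d̄ = (0.97+0.79)/2 = 0.88, v̄ = (0.40+0.37)/2 = 0.385 → q = 4.4×0.88×0.385 = 1.491 m³/s
Panel 5-6: Δb = 1.6 m, d̄ = (0.79+0.77)/2 = 0.78, v̄ = (0.37+0.39)/2 = 0.38 → q = 1.6×0.78×0.38 = 0.4742 m³/s
Panel 6-7: Δb = 6.1 m, d̄ = (0.77+0.23)/2 = 0.5, v̄ = (0.39+0.16)/2 = 0.275 → q = 6.1×0.5×0.275 = 0.8388 m³/s
Q = Σ q = 4.430 m³/s

4.43 m³/s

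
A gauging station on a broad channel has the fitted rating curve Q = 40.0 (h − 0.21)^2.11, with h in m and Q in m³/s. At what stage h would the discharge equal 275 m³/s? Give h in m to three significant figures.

h − h₀ = (Q/C)^(1/b) = (275/40.0)^(1/2.11) = 2.494 m
h = 0.21 + 2.494 = 2.704 m

2.70 m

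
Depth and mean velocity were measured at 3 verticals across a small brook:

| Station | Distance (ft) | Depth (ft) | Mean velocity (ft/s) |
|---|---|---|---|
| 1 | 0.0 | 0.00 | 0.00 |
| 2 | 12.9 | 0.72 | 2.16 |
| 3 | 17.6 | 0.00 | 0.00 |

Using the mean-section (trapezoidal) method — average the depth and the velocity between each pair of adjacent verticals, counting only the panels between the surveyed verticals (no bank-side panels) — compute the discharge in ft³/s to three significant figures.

6.84 ft³/s

Panel 1-2: Δb = 12.9 ft, d̄ = (0.00+0.72)/2 = 0.36, v̄ = (0.00+2.16)/2 = 1.08 → q = 12.9×0.36×1.08 = 5.016 ft³/s
Panel 2-3: Δb = 4.7 ft, d̄ = (0.72+0.00)/2 = 0.36, v̄ = (2.16+0.00)/2 = 1.08 → q = 4.7×0.36×1.08 = 1.827 ft³/s
Q = Σ q = 6.843 ft³/s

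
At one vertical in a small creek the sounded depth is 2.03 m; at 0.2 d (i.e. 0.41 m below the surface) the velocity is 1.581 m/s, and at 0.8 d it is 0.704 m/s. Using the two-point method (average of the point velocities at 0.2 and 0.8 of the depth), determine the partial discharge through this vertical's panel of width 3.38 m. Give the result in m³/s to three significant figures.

7.84 m³/s

v̄ = (1.581 + 0.704) / 2 = 1.143 m/s
q = v̄ × d × w = 1.143 × 2.03 × 3.38 = 7.839 m³/s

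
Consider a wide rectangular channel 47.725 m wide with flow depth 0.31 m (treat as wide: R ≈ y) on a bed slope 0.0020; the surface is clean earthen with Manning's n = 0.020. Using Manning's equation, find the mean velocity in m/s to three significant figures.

1.02 m/s

A = b·y = 47.725 × 0.31 = 14.79 m²
Wide channel: R ≈ y = 0.31 m
Q = (1/n)·A·R^(2/3)·S^(1/2) = (1/0.020) × 14.79 × 0.3100^(2/3) × 0.0020^(1/2) = 15.15 m³/s
V = Q/A = 15.15/14.79 = 1.024 m/s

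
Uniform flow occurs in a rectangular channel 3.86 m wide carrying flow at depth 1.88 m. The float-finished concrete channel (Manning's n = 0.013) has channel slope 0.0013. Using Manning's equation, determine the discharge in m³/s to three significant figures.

A = b·y = 3.86 × 1.88 = 7.257 m²
P = b + 2y = 3.86 + 2×1.88 = 7.620 m
R = A/P = 7.257/7.620 = 0.9523 m
Q = (1/n)·A·R^(2/3)·S^(1/2) = (1/0.013) × 7.257 × 0.9523^(2/3) × 0.0013^(1/2) = 19.48 m³/s

19.5 m³/s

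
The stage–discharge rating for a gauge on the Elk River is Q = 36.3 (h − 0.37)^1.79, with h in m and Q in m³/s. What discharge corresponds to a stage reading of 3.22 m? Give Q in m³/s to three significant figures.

237 m³/s

Q = 36.3 × (3.22 − 0.37)^1.79 = 36.3 × 2.85^1.79 = 236.6 m³/s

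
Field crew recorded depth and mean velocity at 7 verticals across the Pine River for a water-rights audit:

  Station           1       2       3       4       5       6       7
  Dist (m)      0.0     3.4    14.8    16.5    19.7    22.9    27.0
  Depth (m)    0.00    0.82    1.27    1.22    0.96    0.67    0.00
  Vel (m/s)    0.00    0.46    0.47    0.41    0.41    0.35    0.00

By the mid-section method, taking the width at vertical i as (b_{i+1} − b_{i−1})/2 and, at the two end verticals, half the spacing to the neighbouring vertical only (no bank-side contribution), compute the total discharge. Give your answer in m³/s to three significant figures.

w_2 = (14.8 − 0.0)/2 = 7.4 m; q_2 = 0.46 × 0.82 × 7.4 = 2.791 m³/s
w_3 = (16.5 − 3.4)/2 = 6.55 m; q_3 = 0.47 × 1.27 × 6.55 = 3.910 m³/s
w_4 = (19.7 − 14.8)/2 = 2.45 m; q_4 = 0.41 × 1.22 × 2.45 = 1.225 m³/s
w_5 = (22.9 − 16.5)/2 = 3.2 m; q_5 = 0.41 × 0.96 × 3.2 = 1.260 m³/s
w_6 = (27.0 − 19.7)/2 = 3.65 m; q_6 = 0.35 × 0.67 × 3.65 = 0.8559 m³/s
Stations 1, 7 contribute zero (depth or velocity is 0).
Q = Σ qᵢ = 10.04 m³/s

10.0 m³/s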